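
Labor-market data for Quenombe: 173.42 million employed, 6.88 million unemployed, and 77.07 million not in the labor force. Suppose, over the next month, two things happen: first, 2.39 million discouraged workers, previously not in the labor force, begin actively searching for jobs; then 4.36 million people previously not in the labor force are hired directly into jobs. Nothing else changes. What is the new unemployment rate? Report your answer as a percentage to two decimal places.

Initially, labor force = 173.42 + 6.88 = 180.30 million, so u = 6.88/180.30 = 3.82%.
After the first change, unemployed and labor force both rise by 2.39 → E = 173.42, U = 9.27, labor force = 182.69 million.
After the second change, employed and labor force both rise by 4.36; unemployed unchanged → E = 177.78, U = 9.27, labor force = 187.05 million.
New unemployment rate = 9.27 / 187.05 = 4.96%.

New unemployment rate ≈ 4.96%.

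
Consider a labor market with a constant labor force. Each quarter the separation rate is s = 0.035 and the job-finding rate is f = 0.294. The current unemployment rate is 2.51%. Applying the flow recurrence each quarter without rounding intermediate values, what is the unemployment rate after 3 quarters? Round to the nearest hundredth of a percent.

With a fixed labor force, u_{t+1} = u_t + s·(1−u_t) − f·u_t = u_t·(1−s−f) + s.
Here 1−s−f = 0.671 and s = 0.035.
u_1 = 0.025100 × 0.671 + 0.035 = 0.051842.
u_2 = 0.051842 × 0.671 + 0.035 = 0.069786.
u_3 = 0.069786 × 0.671 + 0.035 = 0.081826.

Unemployment rate after three quarters ≈ 8.18%.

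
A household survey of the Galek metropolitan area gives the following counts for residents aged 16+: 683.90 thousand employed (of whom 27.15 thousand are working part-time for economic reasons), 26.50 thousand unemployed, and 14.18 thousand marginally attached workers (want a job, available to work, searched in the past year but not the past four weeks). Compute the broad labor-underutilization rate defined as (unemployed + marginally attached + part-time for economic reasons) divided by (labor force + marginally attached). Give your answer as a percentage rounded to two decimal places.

Labor force = 683.90 + 26.50 = 710.40 thousand.
Numerator = 26.50 + 14.18 + 27.15 = 67.83 thousand.
Denominator = 710.40 + 14.18 = 724.58 thousand.
Broad rate = 67.83 / 724.58 = 9.36%.

Broad underutilization rate ≈ 9.36%.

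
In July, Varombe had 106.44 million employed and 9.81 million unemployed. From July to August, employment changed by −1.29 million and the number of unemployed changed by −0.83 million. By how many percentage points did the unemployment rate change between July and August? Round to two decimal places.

The unemployment rate changed by −0.57 percentage points.

July: labor force = 106.44 + 9.81 = 116.25; u = 9.81/116.25 = 8.44%.
August: labor force = 105.15 + 8.98 = 114.13; u = 8.98/114.13 = 7.87%.
Change = 7.87% − 8.44% = −0.57 pp.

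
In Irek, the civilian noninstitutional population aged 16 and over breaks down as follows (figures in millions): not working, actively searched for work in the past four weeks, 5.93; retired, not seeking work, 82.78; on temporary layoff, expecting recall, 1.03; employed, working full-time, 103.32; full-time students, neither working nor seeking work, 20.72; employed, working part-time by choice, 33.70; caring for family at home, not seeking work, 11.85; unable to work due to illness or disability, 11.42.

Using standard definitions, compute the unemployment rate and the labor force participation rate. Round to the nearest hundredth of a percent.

Unemployment rate ≈ 4.83%; labor force participation rate ≈ 53.18%.

Employed = 103.32 + 33.70 = 137.02 million.
Unemployed = 5.93 + 1.03 = 6.96 million (jobless and actively searching, or on temporary layoff).
Labor force = 137.02 + 6.96 = 143.98 million.
Not in labor force = 82.78 + 20.72 + 11.85 + 11.42 = 126.77 million (those not working and not actively searching are outside the labor force).
Civilian working-age population = 143.98 + 126.77 = 270.75 million.
Unemployment rate = 6.96 / 143.98 = 4.83%.
Labor force participation rate = 143.98 / 270.75 = 53.18%.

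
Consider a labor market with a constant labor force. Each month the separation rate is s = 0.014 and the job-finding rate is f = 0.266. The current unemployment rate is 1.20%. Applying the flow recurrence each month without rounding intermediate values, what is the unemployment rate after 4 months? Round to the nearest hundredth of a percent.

Unemployment rate after four months ≈ 3.98%.

With a fixed labor force, u_{t+1} = u_t + s·(1−u_t) − f·u_t = u_t·(1−s−f) + s.
Here 1−s−f = 0.720 and s = 0.014.
u_1 = 0.012000 × 0.720 + 0.014 = 0.022640.
u_2 = 0.022640 × 0.720 + 0.014 = 0.030301.
u_3 = 0.030301 × 0.720 + 0.014 = 0.035817.
u_4 = 0.035817 × 0.720 + 0.014 = 0.039788.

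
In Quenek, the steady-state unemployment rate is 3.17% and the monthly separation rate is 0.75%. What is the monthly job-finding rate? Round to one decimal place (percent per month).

From u* = s/(s+f): f = s·(1−u)/u.
f = 0.75 × (1 − 0.0317) / 0.0317 = 0.7262 / 0.0317 ≈ 22.9% per month.

Job-finding rate ≈ 22.9% per month.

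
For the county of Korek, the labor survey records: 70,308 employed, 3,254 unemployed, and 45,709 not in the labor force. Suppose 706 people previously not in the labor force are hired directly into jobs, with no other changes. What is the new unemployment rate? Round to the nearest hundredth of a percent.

Initially, labor force = 70,308 + 3,254 = 73,562, so u = 3,254/73,562 = 4.42%.
After the change, employed and labor force both rise by 706; unemployed unchanged → E = 71,014, U = 3,254, labor force = 74,268.
New unemployment rate = 3,254 / 74,268 = 4.38%.

New unemployment rate ≈ 4.38%.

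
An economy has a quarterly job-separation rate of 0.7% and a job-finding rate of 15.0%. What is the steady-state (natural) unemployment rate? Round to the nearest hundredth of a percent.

At steady state the flows balance: s·E = f·U, so U/(E+U) = s/(s+f).
u* = 0.7 / (0.7 + 15.0) = 0.7 / 15.70 = 4.46%.

Steady-state unemployment rate ≈ 4.46%.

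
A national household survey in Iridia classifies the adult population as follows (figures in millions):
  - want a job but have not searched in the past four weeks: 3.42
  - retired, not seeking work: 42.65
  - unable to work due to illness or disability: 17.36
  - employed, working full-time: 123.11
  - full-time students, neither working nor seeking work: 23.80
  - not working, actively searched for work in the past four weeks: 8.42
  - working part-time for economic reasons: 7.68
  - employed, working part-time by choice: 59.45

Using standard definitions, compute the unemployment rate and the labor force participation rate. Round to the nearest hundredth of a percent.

Unemployment rate ≈ 4.24%; labor force participation rate ≈ 69.49%.

Employed = 123.11 + 7.68 + 59.45 = 190.24 million (anyone who worked, including part-time for economic reasons, counts as employed).
Unemployed = 8.42 million.
Labor force = 190.24 + 8.42 = 198.66 million.
Not in labor force = 3.42 + 42.65 + 17.36 + 23.80 = 87.23 million (those not working and not actively searching are outside the labor force — including those who want a job but have given up searching).
Civilian working-age population = 198.66 + 87.23 = 285.89 million.
Unemployment rate = 8.42 / 198.66 = 4.24%.
Labor force participation rate = 198.66 / 285.89 = 69.49%.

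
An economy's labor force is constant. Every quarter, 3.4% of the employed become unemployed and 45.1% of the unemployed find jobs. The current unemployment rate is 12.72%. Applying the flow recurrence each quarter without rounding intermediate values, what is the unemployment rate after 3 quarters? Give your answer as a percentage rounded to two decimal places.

With a fixed labor force, u_{t+1} = u_t + s·(1−u_t) − f·u_t = u_t·(1−s−f) + s.
Here 1−s−f = 0.515 and s = 0.034.
u_1 = 0.127200 × 0.515 + 0.034 = 0.099508.
u_2 = 0.099508 × 0.515 + 0.034 = 0.085247.
u_3 = 0.085247 × 0.515 + 0.034 = 0.077902.

Unemployment rate after three quarters ≈ 7.79%.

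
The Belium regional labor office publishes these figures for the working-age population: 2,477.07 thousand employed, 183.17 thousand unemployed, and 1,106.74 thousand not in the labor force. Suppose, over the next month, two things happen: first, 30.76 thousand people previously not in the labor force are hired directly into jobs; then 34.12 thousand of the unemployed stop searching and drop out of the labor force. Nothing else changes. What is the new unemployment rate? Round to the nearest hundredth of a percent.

New unemployment rate ≈ 5.61%.

Initially, labor force = 2,477.07 + 183.17 = 2,660.24 thousand, so u = 183.17/2,660.24 = 6.89%.
After the first change, employed and labor force both rise by 30.76; unemployed unchanged → E = 2,507.83, U = 183.17, labor force = 2,691.00 thousand.
After the second change, unemployed and labor force both fall by 34.12 → E = 2,507.83, U = 149.05, labor force = 2,656.88 thousand.
New unemployment rate = 149.05 / 2,656.88 = 5.61%.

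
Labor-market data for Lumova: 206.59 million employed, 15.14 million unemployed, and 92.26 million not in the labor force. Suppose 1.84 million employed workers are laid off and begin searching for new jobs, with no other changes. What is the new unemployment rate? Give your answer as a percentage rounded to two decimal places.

Initially, labor force = 206.59 + 15.14 = 221.73 million, so u = 15.14/221.73 = 6.83%.
After the change, employed falls and unemployed rises by 1.84; labor force unchanged → E = 204.75, U = 16.98, labor force = 221.73 million.
New unemployment rate = 16.98 / 221.73 = 7.66%.

New unemployment rate ≈ 7.66%.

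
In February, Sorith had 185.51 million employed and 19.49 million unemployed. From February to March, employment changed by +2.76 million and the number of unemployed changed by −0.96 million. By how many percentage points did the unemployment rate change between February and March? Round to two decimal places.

February: labor force = 185.51 + 19.49 = 205.00; u = 19.49/205.00 = 9.51%.
March: labor force = 188.27 + 18.53 = 206.80; u = 18.53/206.80 = 8.96%.
Change = 8.96% − 9.51% = −0.55 pp.

The unemployment rate changed by −0.55 percentage points.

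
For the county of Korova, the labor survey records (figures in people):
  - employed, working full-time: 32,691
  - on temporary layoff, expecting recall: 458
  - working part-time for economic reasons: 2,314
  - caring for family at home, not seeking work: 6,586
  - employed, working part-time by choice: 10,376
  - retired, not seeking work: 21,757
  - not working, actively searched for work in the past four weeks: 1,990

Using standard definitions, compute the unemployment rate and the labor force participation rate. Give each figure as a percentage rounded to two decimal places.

Employed = 32,691 + 2,314 + 10,376 = 45,381 (anyone who worked, including part-time for economic reasons, counts as employed).
Unemployed = 458 + 1,990 = 2,448 (jobless and actively searching, or on temporary layoff).
Labor force = 45,381 + 2,448 = 47,829.
Not in labor force = 6,586 + 21,757 = 28,343 (those not working and not actively searching are outside the labor force).
Civilian working-age population = 47,829 + 28,343 = 76,172.
Unemployment rate = 2,448 / 47,829 = 5.12%.
Labor force participation rate = 47,829 / 76,172 = 62.79%.

Unemployment rate ≈ 5.12%; labor force participation rate ≈ 62.79%.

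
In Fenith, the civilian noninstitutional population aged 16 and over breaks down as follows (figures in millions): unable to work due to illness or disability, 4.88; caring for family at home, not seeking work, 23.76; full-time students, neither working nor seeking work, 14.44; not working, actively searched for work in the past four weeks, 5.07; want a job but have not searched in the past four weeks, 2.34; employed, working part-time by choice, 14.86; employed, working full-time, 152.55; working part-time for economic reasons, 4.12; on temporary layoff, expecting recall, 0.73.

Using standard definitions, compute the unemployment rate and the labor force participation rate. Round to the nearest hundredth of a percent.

Unemployment rate ≈ 3.27%; labor force participation rate ≈ 79.61%.

Employed = 14.86 + 152.55 + 4.12 = 171.53 million (anyone who worked, including part-time for economic reasons, counts as employed).
Unemployed = 5.07 + 0.73 = 5.80 million (jobless and actively searching, or on temporary layoff).
Labor force = 171.53 + 5.80 = 177.33 million.
Not in labor force = 4.88 + 23.76 + 14.44 + 2.34 = 45.42 million (those not working and not actively searching are outside the labor force — including those who want a job but have given up searching).
Civilian working-age population = 177.33 + 45.42 = 222.75 million.
Unemployment rate = 5.80 / 177.33 = 3.27%.
Labor force participation rate = 177.33 / 222.75 = 79.61%.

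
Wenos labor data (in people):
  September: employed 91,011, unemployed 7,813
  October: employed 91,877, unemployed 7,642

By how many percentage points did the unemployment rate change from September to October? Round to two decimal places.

The unemployment rate changed by −0.23 percentage points.

September: labor force = 91,011 + 7,813 = 98,824; u = 7,813/98,824 = 7.91%.
October: labor force = 91,877 + 7,642 = 99,519; u = 7,642/99,519 = 7.68%.
Change = 7.68% − 7.91% = −0.23 pp.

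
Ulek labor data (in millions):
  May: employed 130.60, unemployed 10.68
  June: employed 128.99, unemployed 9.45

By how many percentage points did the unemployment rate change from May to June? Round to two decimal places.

The unemployment rate changed by −0.73 percentage points.

May: labor force = 130.60 + 10.68 = 141.28; u = 10.68/141.28 = 7.56%.
June: labor force = 128.99 + 9.45 = 138.44; u = 9.45/138.44 = 6.83%.
Change = 6.83% − 7.56% = −0.73 pp.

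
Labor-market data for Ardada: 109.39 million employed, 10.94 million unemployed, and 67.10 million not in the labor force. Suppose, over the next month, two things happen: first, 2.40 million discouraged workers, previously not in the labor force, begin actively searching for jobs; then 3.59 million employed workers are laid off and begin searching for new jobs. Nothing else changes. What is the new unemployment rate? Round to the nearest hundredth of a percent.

Initially, labor force = 109.39 + 10.94 = 120.33 million, so u = 10.94/120.33 = 9.09%.
After the first change, unemployed and labor force both rise by 2.40 → E = 109.39, U = 13.34, labor force = 122.73 million.
After the second change, employed falls and unemployed rises by 3.59; labor force unchanged → E = 105.80, U = 16.93, labor force = 122.73 million.
New unemployment rate = 16.93 / 122.73 = 13.79%.

New unemployment rate ≈ 13.79%.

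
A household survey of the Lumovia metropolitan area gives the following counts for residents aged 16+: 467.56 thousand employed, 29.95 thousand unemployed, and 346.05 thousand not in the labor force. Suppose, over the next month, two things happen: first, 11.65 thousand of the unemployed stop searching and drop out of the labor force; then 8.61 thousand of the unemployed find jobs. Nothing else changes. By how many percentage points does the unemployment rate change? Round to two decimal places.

The unemployment rate changes by −4.03 percentage points.

Initially, labor force = 467.56 + 29.95 = 497.51 thousand, so u = 29.95/497.51 = 6.02%.
After the first change, unemployed and labor force both fall by 11.65 → E = 467.56, U = 18.30, labor force = 485.86 thousand.
After the second change, unemployed falls and employed rises by 8.61; labor force unchanged → E = 476.17, U = 9.69, labor force = 485.86 thousand.
New unemployment rate = 9.69 / 485.86 = 1.99%.
Change = 1.99% − 6.02% = −4.03 percentage points.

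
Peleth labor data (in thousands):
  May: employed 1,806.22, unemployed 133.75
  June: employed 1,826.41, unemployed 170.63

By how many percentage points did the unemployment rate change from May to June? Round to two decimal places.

May: labor force = 1,806.22 + 133.75 = 1,939.97; u = 133.75/1,939.97 = 6.89%.
June: labor force = 1,826.41 + 170.63 = 1,997.04; u = 170.63/1,997.04 = 8.54%.
Change = 8.54% − 6.89% = +1.65 pp.

The unemployment rate changed by +1.65 percentage points.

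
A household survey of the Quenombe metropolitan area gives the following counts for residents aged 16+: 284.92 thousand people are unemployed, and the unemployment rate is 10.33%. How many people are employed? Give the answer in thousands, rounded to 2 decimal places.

About 2,473.26 thousand are employed.

Labor force = U / u = 284.92 / 0.1033 ≈ 2,758.18 thousand.
Employed = labor force − unemployed = 2,758.18 − 284.92 = 2,473.26 thousand.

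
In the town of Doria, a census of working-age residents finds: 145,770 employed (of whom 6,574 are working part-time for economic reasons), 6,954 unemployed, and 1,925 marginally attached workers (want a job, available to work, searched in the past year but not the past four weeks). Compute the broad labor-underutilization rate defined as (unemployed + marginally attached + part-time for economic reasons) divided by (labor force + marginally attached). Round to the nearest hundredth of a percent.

Broad underutilization rate ≈ 9.99%.

Labor force = 145,770 + 6,954 = 152,724.
Numerator = 6,954 + 1,925 + 6,574 = 15,453.
Denominator = 152,724 + 1,925 = 154,649.
Broad rate = 15,453 / 154,649 = 9.99%.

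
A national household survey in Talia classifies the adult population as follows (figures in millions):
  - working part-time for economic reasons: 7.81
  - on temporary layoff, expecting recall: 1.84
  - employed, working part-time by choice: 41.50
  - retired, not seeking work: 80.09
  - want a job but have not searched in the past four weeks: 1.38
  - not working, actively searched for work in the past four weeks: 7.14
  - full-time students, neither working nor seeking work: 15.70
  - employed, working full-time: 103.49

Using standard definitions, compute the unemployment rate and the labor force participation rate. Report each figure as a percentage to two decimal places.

Unemployment rate ≈ 5.55%; labor force participation rate ≈ 62.48%.

Employed = 7.81 + 41.50 + 103.49 = 152.80 million (anyone who worked, including part-time for economic reasons, counts as employed).
Unemployed = 1.84 + 7.14 = 8.98 million (jobless and actively searching, or on temporary layoff).
Labor force = 152.80 + 8.98 = 161.78 million.
Not in labor force = 80.09 + 1.38 + 15.70 = 97.17 million (those not working and not actively searching are outside the labor force — including those who want a job but have given up searching).
Civilian working-age population = 161.78 + 97.17 = 258.95 million.
Unemployment rate = 8.98 / 161.78 = 5.55%.
Labor force participation rate = 161.78 / 258.95 = 62.48%.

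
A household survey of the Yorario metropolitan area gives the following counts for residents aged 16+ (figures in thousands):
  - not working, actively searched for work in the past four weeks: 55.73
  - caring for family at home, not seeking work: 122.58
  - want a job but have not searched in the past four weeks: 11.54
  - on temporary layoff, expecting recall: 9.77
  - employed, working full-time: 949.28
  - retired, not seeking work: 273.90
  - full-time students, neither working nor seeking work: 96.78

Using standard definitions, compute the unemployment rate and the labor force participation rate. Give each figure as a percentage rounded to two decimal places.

Unemployment rate ≈ 6.45%; labor force participation rate ≈ 66.78%.

Employed = 949.28 thousand.
Unemployed = 55.73 + 9.77 = 65.50 thousand (jobless and actively searching, or on temporary layoff).
Labor force = 949.28 + 65.50 = 1,014.78 thousand.
Not in labor force = 122.58 + 11.54 + 273.90 + 96.78 = 504.80 thousand (those not working and not actively searching are outside the labor force — including those who want a job but have given up searching).
Civilian working-age population = 1,014.78 + 504.80 = 1,519.58 thousand.
Unemployment rate = 65.50 / 1,014.78 = 6.45%.
Labor force participation rate = 1,014.78 / 1,519.58 = 66.78%.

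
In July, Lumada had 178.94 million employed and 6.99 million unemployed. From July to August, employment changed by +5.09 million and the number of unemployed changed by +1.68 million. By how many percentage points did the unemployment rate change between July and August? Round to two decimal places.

The unemployment rate changed by +0.74 percentage points.

July: labor force = 178.94 + 6.99 = 185.93; u = 6.99/185.93 = 3.76%.
August: labor force = 184.03 + 8.67 = 192.70; u = 8.67/192.70 = 4.50%.
Change = 4.50% − 3.76% = +0.74 pp.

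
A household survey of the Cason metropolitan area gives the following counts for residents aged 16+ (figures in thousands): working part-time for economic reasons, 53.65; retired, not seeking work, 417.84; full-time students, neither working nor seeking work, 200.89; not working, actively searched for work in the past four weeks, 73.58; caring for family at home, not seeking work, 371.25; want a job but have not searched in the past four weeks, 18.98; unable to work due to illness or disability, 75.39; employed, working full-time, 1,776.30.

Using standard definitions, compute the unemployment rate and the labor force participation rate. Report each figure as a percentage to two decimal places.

Unemployment rate ≈ 3.87%; labor force participation rate ≈ 63.71%.

Employed = 53.65 + 1,776.30 = 1,829.95 thousand (anyone who worked, including part-time for economic reasons, counts as employed).
Unemployed = 73.58 thousand.
Labor force = 1,829.95 + 73.58 = 1,903.53 thousand.
Not in labor force = 417.84 + 200.89 + 371.25 + 18.98 + 75.39 = 1,084.35 thousand (those not working and not actively searching are outside the labor force — including those who want a job but have given up searching).
Civilian working-age population = 1,903.53 + 1,084.35 = 2,987.88 thousand.
Unemployment rate = 73.58 / 1,903.53 = 3.87%.
Labor force participation rate = 1,903.53 / 2,987.88 = 63.71%.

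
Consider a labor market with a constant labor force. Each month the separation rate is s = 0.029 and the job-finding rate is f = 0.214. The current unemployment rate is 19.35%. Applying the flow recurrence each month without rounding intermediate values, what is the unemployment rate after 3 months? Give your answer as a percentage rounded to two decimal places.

Unemployment rate after three months ≈ 15.15%.

With a fixed labor force, u_{t+1} = u_t + s·(1−u_t) − f·u_t = u_t·(1−s−f) + s.
Here 1−s−f = 0.757 and s = 0.029.
u_1 = 0.193500 × 0.757 + 0.029 = 0.175480.
u_2 = 0.175480 × 0.757 + 0.029 = 0.161838.
u_3 = 0.161838 × 0.757 + 0.029 = 0.151511.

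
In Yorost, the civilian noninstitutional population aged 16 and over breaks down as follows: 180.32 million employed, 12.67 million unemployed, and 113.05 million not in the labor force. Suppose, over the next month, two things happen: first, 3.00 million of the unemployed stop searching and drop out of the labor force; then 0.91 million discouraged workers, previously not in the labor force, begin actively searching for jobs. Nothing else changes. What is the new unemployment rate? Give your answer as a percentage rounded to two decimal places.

New unemployment rate ≈ 5.54%.

Initially, labor force = 180.32 + 12.67 = 192.99 million, so u = 12.67/192.99 = 6.57%.
After the first change, unemployed and labor force both fall by 3.00 → E = 180.32, U = 9.67, labor force = 189.99 million.
After the second change, unemployed and labor force both rise by 0.91 → E = 180.32, U = 10.58, labor force = 190.90 million.
New unemployment rate = 10.58 / 190.90 = 5.54%.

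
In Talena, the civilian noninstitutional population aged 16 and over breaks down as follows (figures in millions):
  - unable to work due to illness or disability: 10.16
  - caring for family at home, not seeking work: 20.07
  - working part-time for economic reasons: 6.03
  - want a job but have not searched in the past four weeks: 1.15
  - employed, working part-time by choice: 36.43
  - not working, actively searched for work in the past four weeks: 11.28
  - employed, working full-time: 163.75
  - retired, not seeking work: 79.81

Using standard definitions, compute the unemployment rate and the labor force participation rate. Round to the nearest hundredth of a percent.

Employed = 6.03 + 36.43 + 163.75 = 206.21 million (anyone who worked, including part-time for economic reasons, counts as employed).
Unemployed = 11.28 million.
Labor force = 206.21 + 11.28 = 217.49 million.
Not in labor force = 10.16 + 20.07 + 1.15 + 79.81 = 111.19 million (those not working and not actively searching are outside the labor force — including those who want a job but have given up searching).
Civilian working-age population = 217.49 + 111.19 = 328.68 million.
Unemployment rate = 11.28 / 217.49 = 5.19%.
Labor force participation rate = 217.49 / 328.68 = 66.17%.

Unemployment rate ≈ 5.19%; labor force participation rate ≈ 66.17%.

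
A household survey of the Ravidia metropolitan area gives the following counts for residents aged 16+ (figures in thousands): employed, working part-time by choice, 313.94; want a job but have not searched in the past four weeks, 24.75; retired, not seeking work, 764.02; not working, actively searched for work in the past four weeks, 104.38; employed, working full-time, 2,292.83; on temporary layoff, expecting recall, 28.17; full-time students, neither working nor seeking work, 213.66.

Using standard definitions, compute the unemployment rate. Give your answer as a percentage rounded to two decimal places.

Employed = 313.94 + 2,292.83 = 2,606.77 thousand.
Unemployed = 104.38 + 28.17 = 132.55 thousand (jobless and actively searching, or on temporary layoff).
Labor force = 2,606.77 + 132.55 = 2,739.32 thousand.
Unemployment rate = 132.55 / 2,739.32 = 4.84%.

Unemployment rate ≈ 4.84%.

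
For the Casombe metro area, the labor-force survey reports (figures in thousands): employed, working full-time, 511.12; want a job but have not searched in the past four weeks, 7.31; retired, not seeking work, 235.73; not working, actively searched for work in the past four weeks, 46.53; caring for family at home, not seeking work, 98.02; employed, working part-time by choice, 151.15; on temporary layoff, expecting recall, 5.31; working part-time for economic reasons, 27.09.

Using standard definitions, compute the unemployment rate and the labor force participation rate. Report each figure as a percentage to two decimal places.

Employed = 511.12 + 151.15 + 27.09 = 689.36 thousand (anyone who worked, including part-time for economic reasons, counts as employed).
Unemployed = 46.53 + 5.31 = 51.84 thousand (jobless and actively searching, or on temporary layoff).
Labor force = 689.36 + 51.84 = 741.20 thousand.
Not in labor force = 7.31 + 235.73 + 98.02 = 341.06 thousand (those not working and not actively searching are outside the labor force — including those who want a job but have given up searching).
Civilian working-age population = 741.20 + 341.06 = 1,082.26 thousand.
Unemployment rate = 51.84 / 741.20 = 6.99%.
Labor force participation rate = 741.20 / 1,082.26 = 68.49%.

Unemployment rate ≈ 6.99%; labor force participation rate ≈ 68.49%.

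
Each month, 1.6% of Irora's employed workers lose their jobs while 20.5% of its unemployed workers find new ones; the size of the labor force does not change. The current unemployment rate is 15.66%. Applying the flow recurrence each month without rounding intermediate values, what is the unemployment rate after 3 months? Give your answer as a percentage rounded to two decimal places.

Unemployment rate after three months ≈ 11.22%.

With a fixed labor force, u_{t+1} = u_t + s·(1−u_t) − f·u_t = u_t·(1−s−f) + s.
Here 1−s−f = 0.779 and s = 0.016.
u_1 = 0.156600 × 0.779 + 0.016 = 0.137991.
u_2 = 0.137991 × 0.779 + 0.016 = 0.123495.
u_3 = 0.123495 × 0.779 + 0.016 = 0.112203.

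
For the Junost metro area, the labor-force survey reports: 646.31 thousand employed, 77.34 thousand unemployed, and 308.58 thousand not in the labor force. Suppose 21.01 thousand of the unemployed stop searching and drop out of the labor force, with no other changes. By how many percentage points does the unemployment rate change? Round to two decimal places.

Initially, labor force = 646.31 + 77.34 = 723.65 thousand, so u = 77.34/723.65 = 10.69%.
After the change, unemployed and labor force both fall by 21.01 → E = 646.31, U = 56.33, labor force = 702.64 thousand.
New unemployment rate = 56.33 / 702.64 = 8.02%.
Change = 8.02% − 10.69% = −2.67 percentage points.

The unemployment rate changes by −2.67 percentage points.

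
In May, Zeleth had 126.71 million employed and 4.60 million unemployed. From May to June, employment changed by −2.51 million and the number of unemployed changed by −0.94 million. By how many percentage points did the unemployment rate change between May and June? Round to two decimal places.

May: labor force = 126.71 + 4.60 = 131.31; u = 4.60/131.31 = 3.50%.
June: labor force = 124.20 + 3.66 = 127.86; u = 3.66/127.86 = 2.86%.
Change = 2.86% − 3.50% = −0.64 pp.

The unemployment rate changed by −0.64 percentage points.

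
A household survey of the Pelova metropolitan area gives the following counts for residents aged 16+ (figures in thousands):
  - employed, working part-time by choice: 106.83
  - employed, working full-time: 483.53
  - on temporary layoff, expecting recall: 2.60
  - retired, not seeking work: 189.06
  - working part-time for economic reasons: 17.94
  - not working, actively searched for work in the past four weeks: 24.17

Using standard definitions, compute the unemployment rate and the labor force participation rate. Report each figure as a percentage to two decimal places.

Unemployment rate ≈ 4.22%; labor force participation rate ≈ 77.06%.

Employed = 106.83 + 483.53 + 17.94 = 608.30 thousand (anyone who worked, including part-time for economic reasons, counts as employed).
Unemployed = 2.60 + 24.17 = 26.77 thousand (jobless and actively searching, or on temporary layoff).
Labor force = 608.30 + 26.77 = 635.07 thousand.
Not in labor force = 189.06 thousand (those not working and not actively searching are outside the labor force).
Civilian working-age population = 635.07 + 189.06 = 824.13 thousand.
Unemployment rate = 26.77 / 635.07 = 4.22%.
Labor force participation rate = 635.07 / 824.13 = 77.06%.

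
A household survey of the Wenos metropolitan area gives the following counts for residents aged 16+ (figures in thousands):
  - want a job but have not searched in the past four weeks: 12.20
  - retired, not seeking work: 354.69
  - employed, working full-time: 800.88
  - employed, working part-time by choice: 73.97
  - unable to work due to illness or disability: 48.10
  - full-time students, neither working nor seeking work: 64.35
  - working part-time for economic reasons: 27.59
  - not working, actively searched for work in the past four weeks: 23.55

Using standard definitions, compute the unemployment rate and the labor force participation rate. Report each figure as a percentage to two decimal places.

Unemployment rate ≈ 2.54%; labor force participation rate ≈ 65.89%.

Employed = 800.88 + 73.97 + 27.59 = 902.44 thousand (anyone who worked, including part-time for economic reasons, counts as employed).
Unemployed = 23.55 thousand.
Labor force = 902.44 + 23.55 = 925.99 thousand.
Not in labor force = 12.20 + 354.69 + 48.10 + 64.35 = 479.34 thousand (those not working and not actively searching are outside the labor force — including those who want a job but have given up searching).
Civilian working-age population = 925.99 + 479.34 = 1,405.33 thousand.
Unemployment rate = 23.55 / 925.99 = 2.54%.
Labor force participation rate = 925.99 / 1,405.33 = 65.89%.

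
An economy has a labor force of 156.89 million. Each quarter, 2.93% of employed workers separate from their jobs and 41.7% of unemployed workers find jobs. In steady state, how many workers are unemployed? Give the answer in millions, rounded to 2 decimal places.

About 10.30 million are unemployed in steady state.

Steady-state unemployment rate u* = s/(s+f) = 2.93/(2.93+41.7) = 0.065651.
Unemployed = u* × labor force = 0.065651 × 156.89 ≈ 10.30 million.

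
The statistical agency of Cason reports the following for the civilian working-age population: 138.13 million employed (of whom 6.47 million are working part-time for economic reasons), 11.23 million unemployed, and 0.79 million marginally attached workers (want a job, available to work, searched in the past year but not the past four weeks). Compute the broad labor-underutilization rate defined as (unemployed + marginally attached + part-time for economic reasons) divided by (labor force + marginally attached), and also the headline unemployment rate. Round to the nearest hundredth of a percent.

Labor force = 138.13 + 11.23 = 149.36 million.
Numerator = 11.23 + 0.79 + 6.47 = 18.49 million.
Denominator = 149.36 + 0.79 = 150.15 million.
Broad rate = 18.49 / 150.15 = 12.31%.
Headline unemployment rate = 11.23 / 149.36 = 7.52%.

Broad underutilization rate ≈ 12.31%; headline unemployment rate ≈ 7.52%.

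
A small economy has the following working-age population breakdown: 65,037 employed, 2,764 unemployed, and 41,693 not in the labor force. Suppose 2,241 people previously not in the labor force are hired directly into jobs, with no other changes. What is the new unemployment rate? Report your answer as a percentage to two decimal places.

Initially, labor force = 65,037 + 2,764 = 67,801, so u = 2,764/67,801 = 4.08%.
After the change, employed and labor force both rise by 2,241; unemployed unchanged → E = 67,278, U = 2,764, labor force = 70,042.
New unemployment rate = 2,764 / 70,042 = 3.95%.

New unemployment rate ≈ 3.95%.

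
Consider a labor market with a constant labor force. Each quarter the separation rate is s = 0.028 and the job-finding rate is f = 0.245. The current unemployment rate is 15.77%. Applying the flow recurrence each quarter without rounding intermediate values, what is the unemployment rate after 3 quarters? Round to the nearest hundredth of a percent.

Unemployment rate after three quarters ≈ 12.37%.

With a fixed labor force, u_{t+1} = u_t + s·(1−u_t) − f·u_t = u_t·(1−s−f) + s.
Here 1−s−f = 0.727 and s = 0.028.
u_1 = 0.157700 × 0.727 + 0.028 = 0.142648.
u_2 = 0.142648 × 0.727 + 0.028 = 0.131705.
u_3 = 0.131705 × 0.727 + 0.028 = 0.123750.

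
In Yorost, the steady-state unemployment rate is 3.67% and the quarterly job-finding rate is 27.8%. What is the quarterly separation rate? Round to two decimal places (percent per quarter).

Separation rate ≈ 1.06% per quarter.

From u* = s/(s+f): s = u·f/(1−u).
s = 0.0367 × 27.8 / (1 − 0.0367) = 1.0203 / 0.9633 ≈ 1.06% per quarter.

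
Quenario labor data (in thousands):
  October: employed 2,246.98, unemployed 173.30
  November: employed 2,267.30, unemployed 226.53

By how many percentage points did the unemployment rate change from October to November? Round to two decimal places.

The unemployment rate changed by +1.92 percentage points.

October: labor force = 2,246.98 + 173.30 = 2,420.28; u = 173.30/2,420.28 = 7.16%.
November: labor force = 2,267.30 + 226.53 = 2,493.83; u = 226.53/2,493.83 = 9.08%.
Change = 9.08% − 7.16% = +1.92 pp.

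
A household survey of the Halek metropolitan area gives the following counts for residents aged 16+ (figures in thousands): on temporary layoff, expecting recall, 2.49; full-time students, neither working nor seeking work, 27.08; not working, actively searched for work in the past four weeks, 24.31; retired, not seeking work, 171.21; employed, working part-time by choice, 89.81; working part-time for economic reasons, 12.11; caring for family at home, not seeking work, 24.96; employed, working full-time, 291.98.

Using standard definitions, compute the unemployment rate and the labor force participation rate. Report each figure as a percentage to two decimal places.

Unemployment rate ≈ 6.37%; labor force participation rate ≈ 65.33%.

Employed = 89.81 + 12.11 + 291.98 = 393.90 thousand (anyone who worked, including part-time for economic reasons, counts as employed).
Unemployed = 2.49 + 24.31 = 26.80 thousand (jobless and actively searching, or on temporary layoff).
Labor force = 393.90 + 26.80 = 420.70 thousand.
Not in labor force = 27.08 + 171.21 + 24.96 = 223.25 thousand (those not working and not actively searching are outside the labor force).
Civilian working-age population = 420.70 + 223.25 = 643.95 thousand.
Unemployment rate = 26.80 / 420.70 = 6.37%.
Labor force participation rate = 420.70 / 643.95 = 65.33%.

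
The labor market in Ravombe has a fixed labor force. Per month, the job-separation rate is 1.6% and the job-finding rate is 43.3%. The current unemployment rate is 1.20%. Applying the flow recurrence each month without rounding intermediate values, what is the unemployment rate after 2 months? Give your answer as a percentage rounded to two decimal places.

With a fixed labor force, u_{t+1} = u_t + s·(1−u_t) − f·u_t = u_t·(1−s−f) + s.
Here 1−s−f = 0.551 and s = 0.016.
u_1 = 0.012000 × 0.551 + 0.016 = 0.022612.
u_2 = 0.022612 × 0.551 + 0.016 = 0.028459.

Unemployment rate after two months ≈ 2.85%.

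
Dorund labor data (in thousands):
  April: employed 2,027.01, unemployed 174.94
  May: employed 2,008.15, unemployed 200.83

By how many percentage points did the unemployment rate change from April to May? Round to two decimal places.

April: labor force = 2,027.01 + 174.94 = 2,201.95; u = 174.94/2,201.95 = 7.94%.
May: labor force = 2,008.15 + 200.83 = 2,208.98; u = 200.83/2,208.98 = 9.09%.
Change = 9.09% − 7.94% = +1.15 pp.

The unemployment rate changed by +1.15 percentage points.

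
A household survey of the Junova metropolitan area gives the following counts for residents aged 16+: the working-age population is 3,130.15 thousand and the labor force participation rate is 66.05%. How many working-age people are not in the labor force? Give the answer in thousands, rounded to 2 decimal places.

About 1,062.69 thousand are not in the labor force.

Share not in the labor force = 1 − 0.6605 = 0.3395.
Not in labor force = 0.3395 × 3,130.15 ≈ 1,062.69 thousand.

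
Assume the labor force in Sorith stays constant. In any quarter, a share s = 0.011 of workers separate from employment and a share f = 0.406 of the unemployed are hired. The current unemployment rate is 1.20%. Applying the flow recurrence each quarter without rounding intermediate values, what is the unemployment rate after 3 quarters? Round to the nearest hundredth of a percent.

Unemployment rate after three quarters ≈ 2.35%.

With a fixed labor force, u_{t+1} = u_t + s·(1−u_t) − f·u_t = u_t·(1−s−f) + s.
Here 1−s−f = 0.583 and s = 0.011.
u_1 = 0.012000 × 0.583 + 0.011 = 0.017996.
u_2 = 0.017996 × 0.583 + 0.011 = 0.021492.
u_3 = 0.021492 × 0.583 + 0.011 = 0.023530.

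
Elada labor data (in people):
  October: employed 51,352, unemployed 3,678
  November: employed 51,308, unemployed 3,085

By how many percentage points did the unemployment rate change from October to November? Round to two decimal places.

The unemployment rate changed by −1.01 percentage points.

October: labor force = 51,352 + 3,678 = 55,030; u = 3,678/55,030 = 6.68%.
November: labor force = 51,308 + 3,085 = 54,393; u = 3,085/54,393 = 5.67%.
Change = 5.67% − 6.68% = −1.01 pp.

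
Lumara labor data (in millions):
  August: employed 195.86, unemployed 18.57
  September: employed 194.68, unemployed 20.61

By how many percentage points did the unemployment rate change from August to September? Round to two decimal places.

The unemployment rate changed by +0.91 percentage points.

August: labor force = 195.86 + 18.57 = 214.43; u = 18.57/214.43 = 8.66%.
September: labor force = 194.68 + 20.61 = 215.29; u = 20.61/215.29 = 9.57%.
Change = 9.57% − 8.66% = +0.91 pp.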